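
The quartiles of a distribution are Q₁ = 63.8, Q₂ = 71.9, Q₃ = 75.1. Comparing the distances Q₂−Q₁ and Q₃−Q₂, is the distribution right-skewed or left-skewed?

Q₂ − Q₁ = 8.1;  Q₃ − Q₂ = 3.2
Q₂ − Q₁ > Q₃ − Q₂ ⇒ the lower half is more spread out ⇒ left-skewed.

left-skewed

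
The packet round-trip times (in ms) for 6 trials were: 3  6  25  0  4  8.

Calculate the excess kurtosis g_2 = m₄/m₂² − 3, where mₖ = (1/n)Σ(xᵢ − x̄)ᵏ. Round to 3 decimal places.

x̄ = 7.6667
Σ(xᵢ − x̄)² = 397.3333 ⇒ m₂ = 66.22222
Σ(xᵢ − x̄)⁴ = 94384.4444 ⇒ m₄ = 15730.74074
m₂² = 4385.38272
g_2 = m₄/m₂² − 3 = 3.58709 − 3 ≈ 0.587

0.587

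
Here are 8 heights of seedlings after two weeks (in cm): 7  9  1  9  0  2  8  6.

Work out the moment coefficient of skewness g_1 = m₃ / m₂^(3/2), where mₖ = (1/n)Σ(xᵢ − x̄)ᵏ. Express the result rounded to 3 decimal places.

x̄ = (7 + 9 + 1 + 9 + 0 + 2 + 8 + 6) / 8 = 5.2500
deviations (xᵢ − x̄): 1.7500, 3.7500, -4.2500, 3.7500, -5.2500, -3.2500, 2.7500, 0.7500
Σ(xᵢ − x̄)² = 95.5000 ⇒ m₂ = 95.5000/8 = 11.93750
Σ(xᵢ − x̄)³ = -123.7500 ⇒ m₃ = -123.7500/8 = -15.46875
m₂^(3/2) = 11.93750^(1.5) = 41.24488
g_1 = m₃ / m₂^(3/2) = -15.46875 / 41.24488 ≈ -0.375

-0.375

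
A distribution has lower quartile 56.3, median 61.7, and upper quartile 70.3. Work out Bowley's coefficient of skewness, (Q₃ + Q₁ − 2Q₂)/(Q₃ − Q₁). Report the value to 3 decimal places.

0.229

numerator: Q₃ + Q₁ − 2Q₂ = 70.3 + 56.3 − 2×61.7 = 3.2000
denominator: Q₃ − Q₁ = 70.3 − 56.3 = 14.0000
Bowley skewness = 3.2000 / 14.0000 ≈ 0.229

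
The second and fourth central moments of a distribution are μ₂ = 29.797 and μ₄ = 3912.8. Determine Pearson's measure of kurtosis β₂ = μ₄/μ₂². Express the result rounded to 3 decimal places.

μ₂² = 29.797² = 887.86121
μ₄/μ₂² = 3912.8 / 887.86121 = 4.40700
β₂ ≈ 4.407

4.407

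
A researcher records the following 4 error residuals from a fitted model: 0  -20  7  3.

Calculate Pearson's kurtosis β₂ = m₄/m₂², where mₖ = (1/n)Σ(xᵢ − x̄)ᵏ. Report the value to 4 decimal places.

2.1951

x̄ = -2.5000
Σ(xᵢ − x̄)² = 433.0000 ⇒ m₂ = 108.25000
Σ(xᵢ − x̄)⁴ = 102888.2500 ⇒ m₄ = 25722.06250
m₂² = 11718.06250
β₂ = m₄/m₂² = 25722.06250 / 11718.06250 ≈ 2.1951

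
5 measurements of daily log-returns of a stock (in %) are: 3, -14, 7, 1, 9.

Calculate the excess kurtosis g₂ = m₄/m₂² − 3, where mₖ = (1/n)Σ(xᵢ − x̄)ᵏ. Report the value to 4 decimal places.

-0.3072

x̄ = 1.2000
Σ(xᵢ − x̄)² = 328.8000 ⇒ m₂ = 65.76000
Σ(xᵢ − x̄)⁴ = 58223.1360 ⇒ m₄ = 11644.62720
m₂² = 4324.37760
g₂ = m₄/m₂² − 3 = 2.69279 − 3 ≈ -0.3072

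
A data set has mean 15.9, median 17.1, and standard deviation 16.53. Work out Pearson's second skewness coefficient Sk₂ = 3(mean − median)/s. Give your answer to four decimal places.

-0.2178

Sk₂ = 3(15.9 − 17.1) / 16.53 = 3 × -1.2000 / 16.53
    = -3.6000 / 16.53 ≈ -0.2178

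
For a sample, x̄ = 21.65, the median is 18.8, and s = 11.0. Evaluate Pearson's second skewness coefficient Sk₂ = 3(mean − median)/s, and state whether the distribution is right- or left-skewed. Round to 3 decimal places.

0.777, right-skewed

Sk₂ = 3(21.65 − 18.8) / 11.0 = 3 × 2.8500 / 11.0
    = 8.5500 / 11.0 ≈ 0.777
Sk₂ > 0 ⇒ mean > median ⇒ right-skewed (positive skew).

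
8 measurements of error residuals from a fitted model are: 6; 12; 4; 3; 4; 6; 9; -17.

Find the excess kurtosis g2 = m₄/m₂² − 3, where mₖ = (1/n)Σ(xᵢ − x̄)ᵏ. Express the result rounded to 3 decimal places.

1.986

x̄ = 3.3750
Σ(xᵢ − x̄)² = 535.8750 ⇒ m₂ = 66.98438
Σ(xᵢ − x̄)⁴ = 178972.1191 ⇒ m₄ = 22371.51489
m₂² = 4486.90649
g2 = m₄/m₂² − 3 = 4.98596 − 3 ≈ 1.986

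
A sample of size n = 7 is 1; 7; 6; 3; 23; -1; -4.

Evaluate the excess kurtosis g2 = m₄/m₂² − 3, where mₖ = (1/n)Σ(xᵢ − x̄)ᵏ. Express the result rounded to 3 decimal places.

x̄ = 5.0000
Σ(xᵢ − x̄)² = 466.0000 ⇒ m₂ = 66.57143
Σ(xᵢ − x̄)⁴ = 113122.0000 ⇒ m₄ = 16160.28571
m₂² = 4431.75510
g2 = m₄/m₂² − 3 = 3.64648 − 3 ≈ 0.646

0.646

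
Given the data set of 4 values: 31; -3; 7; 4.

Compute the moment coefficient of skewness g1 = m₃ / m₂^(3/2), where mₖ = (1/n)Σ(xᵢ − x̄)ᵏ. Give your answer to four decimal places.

x̄ = (31 - 3 + 7 + 4) / 4 = 9.7500
deviations (xᵢ − x̄): 21.2500, -12.7500, -2.7500, -5.7500
Σ(xᵢ − x̄)² = 654.7500 ⇒ m₂ = 654.7500/4 = 163.68750
Σ(xᵢ − x̄)³ = 7312.1250 ⇒ m₃ = 7312.1250/4 = 1828.03125
m₂^(3/2) = 163.68750^(1.5) = 2094.22468
g1 = m₃ / m₂^(3/2) = 1828.03125 / 2094.22468 ≈ 0.8729

0.8729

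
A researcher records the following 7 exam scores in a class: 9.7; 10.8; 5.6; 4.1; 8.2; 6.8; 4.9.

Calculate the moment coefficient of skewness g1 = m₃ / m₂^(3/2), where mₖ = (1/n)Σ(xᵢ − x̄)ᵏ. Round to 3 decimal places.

0.251

x̄ = (9.7 + 10.8 + 5.6 + 4.1 + 8.2 + 6.8 + 4.9) / 7 = 7.1571
deviations (xᵢ − x̄): 2.5429, 3.6429, -1.5571, -3.0571, 1.0429, -0.3571, -2.2571
Σ(xᵢ − x̄)² = 37.8171 ⇒ m₂ = 37.8171/7 = 5.40245
Σ(xᵢ − x̄)³ = 22.0258 ⇒ m₃ = 22.0258/7 = 3.14654
m₂^(3/2) = 5.40245^(1.5) = 12.55700
g1 = m₃ / m₂^(3/2) = 3.14654 / 12.55700 ≈ 0.251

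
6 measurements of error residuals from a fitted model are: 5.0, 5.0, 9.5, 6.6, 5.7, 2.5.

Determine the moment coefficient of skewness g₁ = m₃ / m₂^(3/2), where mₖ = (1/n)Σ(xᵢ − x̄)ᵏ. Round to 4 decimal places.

x̄ = (5.0 + 5.0 + 9.5 + 6.6 + 5.7 + 2.5) / 6 = 5.7167
deviations (xᵢ − x̄): -0.7167, -0.7167, 3.7833, 0.8833, -0.0167, -3.2167
Σ(xᵢ − x̄)² = 26.4683 ⇒ m₂ = 26.4683/6 = 4.41139
Σ(xᵢ − x̄)³ = 20.8236 ⇒ m₃ = 20.8236/6 = 3.47059
m₂^(3/2) = 4.41139^(1.5) = 9.26538
g₁ = m₃ / m₂^(3/2) = 3.47059 / 9.26538 ≈ 0.3746

0.3746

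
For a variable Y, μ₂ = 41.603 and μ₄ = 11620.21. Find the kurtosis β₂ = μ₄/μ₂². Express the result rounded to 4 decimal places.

μ₂² = 41.603² = 1730.80961
μ₄/μ₂² = 11620.21 / 1730.80961 = 6.71374
β₂ ≈ 6.7137

6.7137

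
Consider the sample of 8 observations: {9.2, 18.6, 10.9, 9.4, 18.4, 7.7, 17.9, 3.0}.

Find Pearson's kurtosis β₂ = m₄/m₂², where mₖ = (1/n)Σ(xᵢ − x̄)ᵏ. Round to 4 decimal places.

1.7124

x̄ = 11.8875
Σ(xᵢ − x̄)² = 234.5287 ⇒ m₂ = 29.31609
Σ(xᵢ − x̄)⁴ = 11773.7959 ⇒ m₄ = 1471.72449
m₂² = 859.43335
β₂ = m₄/m₂² = 1471.72449 / 859.43335 ≈ 1.7124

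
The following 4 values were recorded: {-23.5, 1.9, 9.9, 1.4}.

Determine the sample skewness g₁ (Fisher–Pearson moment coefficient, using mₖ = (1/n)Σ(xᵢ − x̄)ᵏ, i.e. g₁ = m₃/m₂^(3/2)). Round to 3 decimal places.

-0.895

x̄ = (-23.5 + 1.9 + 9.9 + 1.4) / 4 = -2.5750
deviations (xᵢ − x̄): -20.9250, 4.4750, 12.4750, 3.9750
Σ(xᵢ − x̄)² = 629.3075 ⇒ m₂ = 629.3075/4 = 157.32688
Σ(xᵢ − x̄)³ = -7068.2771 ⇒ m₃ = -7068.2771/4 = -1767.06928
m₂^(3/2) = 157.32688^(1.5) = 1973.35116
g₁ = m₃ / m₂^(3/2) = -1767.06928 / 1973.35116 ≈ -0.895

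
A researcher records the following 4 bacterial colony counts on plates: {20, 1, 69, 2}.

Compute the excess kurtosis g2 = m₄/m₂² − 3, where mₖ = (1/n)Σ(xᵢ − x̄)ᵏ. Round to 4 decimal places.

-0.8903

x̄ = 23.0000
Σ(xᵢ − x̄)² = 3050.0000 ⇒ m₂ = 762.50000
Σ(xᵢ − x̄)⁴ = 4906274.0000 ⇒ m₄ = 1226568.50000
m₂² = 581406.25000
g2 = m₄/m₂² − 3 = 2.10966 − 3 ≈ -0.8903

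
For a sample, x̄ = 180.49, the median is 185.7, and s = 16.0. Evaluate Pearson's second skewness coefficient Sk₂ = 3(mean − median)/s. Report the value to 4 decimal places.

-0.9769

Sk₂ = 3(180.49 − 185.7) / 16.0 = 3 × -5.2100 / 16.0
    = -15.6300 / 16.0 ≈ -0.9769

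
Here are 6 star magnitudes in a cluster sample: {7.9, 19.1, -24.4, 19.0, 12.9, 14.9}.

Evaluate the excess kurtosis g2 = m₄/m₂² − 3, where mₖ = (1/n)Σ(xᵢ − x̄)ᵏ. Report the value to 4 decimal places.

0.7466

x̄ = 8.2333
Σ(xᵢ − x̄)² = 1365.2733 ⇒ m₂ = 227.54556
Σ(xᵢ − x̄)⁴ = 1163916.6036 ⇒ m₄ = 193986.10060
m₂² = 51776.97985
g2 = m₄/m₂² − 3 = 3.74657 − 3 ≈ 0.7466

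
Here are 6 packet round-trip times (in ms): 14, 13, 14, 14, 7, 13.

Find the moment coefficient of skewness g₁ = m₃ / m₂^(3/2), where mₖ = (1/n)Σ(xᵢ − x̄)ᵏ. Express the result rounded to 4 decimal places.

x̄ = (14 + 13 + 14 + 14 + 7 + 13) / 6 = 12.5000
deviations (xᵢ − x̄): 1.5000, 0.5000, 1.5000, 1.5000, -5.5000, 0.5000
Σ(xᵢ − x̄)² = 37.5000 ⇒ m₂ = 37.5000/6 = 6.25000
Σ(xᵢ − x̄)³ = -156.0000 ⇒ m₃ = -156.0000/6 = -26.00000
m₂^(3/2) = 6.25000^(1.5) = 15.62500
g₁ = m₃ / m₂^(3/2) = -26.00000 / 15.62500 ≈ -1.6640

-1.6640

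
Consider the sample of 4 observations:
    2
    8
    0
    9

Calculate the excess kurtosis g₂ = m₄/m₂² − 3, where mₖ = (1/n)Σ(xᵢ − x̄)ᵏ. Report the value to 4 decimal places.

x̄ = 4.7500
Σ(xᵢ − x̄)² = 58.7500 ⇒ m₂ = 14.68750
Σ(xᵢ − x̄)⁴ = 1004.0781 ⇒ m₄ = 251.01953
m₂² = 215.72266
g₂ = m₄/m₂² − 3 = 1.16362 − 3 ≈ -1.8364

-1.8364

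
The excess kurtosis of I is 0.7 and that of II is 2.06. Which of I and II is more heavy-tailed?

Higher excess kurtosis ⇒ heavier tails relative to the normal distribution.
0.7 vs 2.06: the larger is 2.06, so II has heavier tails.

II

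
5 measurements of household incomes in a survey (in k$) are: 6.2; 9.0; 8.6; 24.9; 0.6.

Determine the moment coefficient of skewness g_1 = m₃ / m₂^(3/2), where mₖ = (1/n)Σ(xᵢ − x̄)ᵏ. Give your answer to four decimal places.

0.9637

x̄ = (6.2 + 9.0 + 8.6 + 24.9 + 0.6) / 5 = 9.8600
deviations (xᵢ − x̄): -3.6600, -0.8600, -1.2600, 15.0400, -9.2600
Σ(xᵢ − x̄)² = 327.6720 ⇒ m₂ = 327.6720/5 = 65.53440
Σ(xᵢ − x̄)³ = 2556.3850 ⇒ m₃ = 2556.3850/5 = 511.27699
m₂^(3/2) = 65.53440^(1.5) = 530.52272
g_1 = m₃ / m₂^(3/2) = 511.27699 / 530.52272 ≈ 0.9637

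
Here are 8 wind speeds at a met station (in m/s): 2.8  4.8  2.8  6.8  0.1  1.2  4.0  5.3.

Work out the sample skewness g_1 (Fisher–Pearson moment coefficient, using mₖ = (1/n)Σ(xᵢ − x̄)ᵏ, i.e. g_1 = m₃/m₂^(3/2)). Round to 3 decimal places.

-0.079

x̄ = (2.8 + 4.8 + 2.8 + 6.8 + 0.1 + 1.2 + 4.0 + 5.3) / 8 = 3.4750
deviations (xᵢ − x̄): -0.6750, 1.3250, -0.6750, 3.3250, -3.3750, -2.2750, 0.5250, 1.8250
Σ(xᵢ − x̄)² = 33.8950 ⇒ m₂ = 33.8950/8 = 4.23687
Σ(xᵢ − x̄)³ = -5.5238 ⇒ m₃ = -5.5238/8 = -0.69047
m₂^(3/2) = 4.23687^(1.5) = 8.72104
g_1 = m₃ / m₂^(3/2) = -0.69047 / 8.72104 ≈ -0.079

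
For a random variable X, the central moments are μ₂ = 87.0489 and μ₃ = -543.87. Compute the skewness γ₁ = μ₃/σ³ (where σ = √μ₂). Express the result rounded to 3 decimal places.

σ = √μ₂ = √87.0489 = 9.33000
σ³ = μ₂^(3/2) = 812.16624
γ₁ = μ₃/σ³ = -543.87 / 812.16624 ≈ -0.670

-0.670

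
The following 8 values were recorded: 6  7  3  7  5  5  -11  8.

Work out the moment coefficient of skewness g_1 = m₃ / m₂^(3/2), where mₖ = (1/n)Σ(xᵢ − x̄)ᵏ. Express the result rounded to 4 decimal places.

-1.9933

x̄ = (6 + 7 + 3 + 7 + 5 + 5 - 11 + 8) / 8 = 3.7500
deviations (xᵢ − x̄): 2.2500, 3.2500, -0.7500, 3.2500, 1.2500, 1.2500, -14.7500, 4.2500
Σ(xᵢ − x̄)² = 265.5000 ⇒ m₂ = 265.5000/8 = 33.18750
Σ(xᵢ − x̄)³ = -3048.7500 ⇒ m₃ = -3048.7500/8 = -381.09375
m₂^(3/2) = 33.18750^(1.5) = 191.18852
g_1 = m₃ / m₂^(3/2) = -381.09375 / 191.18852 ≈ -1.9933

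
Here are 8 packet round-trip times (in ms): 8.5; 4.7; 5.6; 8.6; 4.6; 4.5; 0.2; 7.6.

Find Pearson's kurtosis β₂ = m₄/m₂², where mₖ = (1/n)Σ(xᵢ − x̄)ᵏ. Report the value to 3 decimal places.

x̄ = 5.5375
Σ(xᵢ − x̄)² = 53.5588 ⇒ m₂ = 6.69484
Σ(xᵢ − x̄)⁴ = 997.1258 ⇒ m₄ = 124.64072
m₂² = 44.82093
β₂ = m₄/m₂² = 124.64072 / 44.82093 ≈ 2.781

2.781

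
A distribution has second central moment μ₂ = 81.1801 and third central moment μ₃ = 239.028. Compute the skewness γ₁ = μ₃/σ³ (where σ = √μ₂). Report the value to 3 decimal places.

σ = √μ₂ = √81.1801 = 9.01000
σ³ = μ₂^(3/2) = 731.43270
γ₁ = μ₃/σ³ = 239.028 / 731.43270 ≈ 0.327

0.327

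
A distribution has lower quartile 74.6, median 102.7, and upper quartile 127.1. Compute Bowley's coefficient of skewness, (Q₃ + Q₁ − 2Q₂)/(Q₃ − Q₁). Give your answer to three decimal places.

-0.070

numerator: Q₃ + Q₁ − 2Q₂ = 127.1 + 74.6 − 2×102.7 = -3.7000
denominator: Q₃ − Q₁ = 127.1 − 74.6 = 52.5000
Bowley skewness = -3.7000 / 52.5000 ≈ -0.070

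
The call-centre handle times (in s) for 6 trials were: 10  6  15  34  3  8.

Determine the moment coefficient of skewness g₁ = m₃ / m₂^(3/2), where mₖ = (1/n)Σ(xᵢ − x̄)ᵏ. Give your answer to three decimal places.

x̄ = (10 + 6 + 15 + 34 + 3 + 8) / 6 = 12.6667
deviations (xᵢ − x̄): -2.6667, -6.6667, 2.3333, 21.3333, -9.6667, -4.6667
Σ(xᵢ − x̄)² = 627.3333 ⇒ m₂ = 627.3333/6 = 104.55556
Σ(xᵢ − x̄)³ = 8401.5556 ⇒ m₃ = 8401.5556/6 = 1400.25926
m₂^(3/2) = 104.55556^(1.5) = 1069.10576
g₁ = m₃ / m₂^(3/2) = 1400.25926 / 1069.10576 ≈ 1.310

1.310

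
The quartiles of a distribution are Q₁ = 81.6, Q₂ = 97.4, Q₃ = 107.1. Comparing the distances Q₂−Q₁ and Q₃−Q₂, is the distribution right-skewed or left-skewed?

Q₂ − Q₁ = 15.8;  Q₃ − Q₂ = 9.7
Q₂ − Q₁ > Q₃ − Q₂ ⇒ the lower half is more spread out ⇒ left-skewed.

left-skewed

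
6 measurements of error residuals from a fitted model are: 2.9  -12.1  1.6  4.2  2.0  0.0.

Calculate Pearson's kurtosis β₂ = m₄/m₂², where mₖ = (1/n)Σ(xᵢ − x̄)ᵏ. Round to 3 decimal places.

3.824

x̄ = -0.2333
Σ(xᵢ − x̄)² = 178.6933 ⇒ m₂ = 29.78222
Σ(xᵢ − x̄)⁴ = 20348.5104 ⇒ m₄ = 3391.41841
m₂² = 886.98076
β₂ = m₄/m₂² = 3391.41841 / 886.98076 ≈ 3.824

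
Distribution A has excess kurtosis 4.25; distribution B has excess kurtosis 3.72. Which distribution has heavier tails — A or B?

Higher excess kurtosis ⇒ heavier tails relative to the normal distribution.
4.25 vs 3.72: the larger is 4.25, so A has heavier tails.

A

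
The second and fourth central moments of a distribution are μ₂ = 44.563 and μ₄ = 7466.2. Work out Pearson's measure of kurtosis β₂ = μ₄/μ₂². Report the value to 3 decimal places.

μ₂² = 44.563² = 1985.86097
μ₄/μ₂² = 7466.2 / 1985.86097 = 3.75968
β₂ ≈ 3.760

3.760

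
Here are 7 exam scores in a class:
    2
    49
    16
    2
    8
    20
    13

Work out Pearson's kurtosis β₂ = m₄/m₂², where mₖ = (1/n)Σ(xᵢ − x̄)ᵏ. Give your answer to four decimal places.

3.7008

x̄ = 15.7143
Σ(xᵢ − x̄)² = 1569.4286 ⇒ m₂ = 224.20408
Σ(xᵢ − x̄)⁴ = 1302210.8397 ⇒ m₄ = 186030.11995
m₂² = 50267.47022
β₂ = m₄/m₂² = 186030.11995 / 50267.47022 ≈ 3.7008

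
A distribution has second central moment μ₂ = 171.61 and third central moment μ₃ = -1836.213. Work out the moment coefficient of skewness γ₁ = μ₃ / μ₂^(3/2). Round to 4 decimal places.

σ = √μ₂ = √171.61 = 13.10000
σ³ = μ₂^(3/2) = 2248.09100
γ₁ = μ₃/σ³ = -1836.213 / 2248.09100 ≈ -0.8168

-0.8168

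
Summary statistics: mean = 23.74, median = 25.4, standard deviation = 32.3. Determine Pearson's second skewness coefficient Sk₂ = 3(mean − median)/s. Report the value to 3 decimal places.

Sk₂ = 3(23.74 − 25.4) / 32.3 = 3 × -1.6600 / 32.3
    = -4.9800 / 32.3 ≈ -0.154

-0.154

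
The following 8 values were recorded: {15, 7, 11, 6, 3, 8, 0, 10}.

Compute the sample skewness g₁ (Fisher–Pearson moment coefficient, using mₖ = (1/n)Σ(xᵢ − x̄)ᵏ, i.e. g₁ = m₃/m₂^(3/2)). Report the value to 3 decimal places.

-0.053

x̄ = (15 + 7 + 11 + 6 + 3 + 8 + 0 + 10) / 8 = 7.5000
deviations (xᵢ − x̄): 7.5000, -0.5000, 3.5000, -1.5000, -4.5000, 0.5000, -7.5000, 2.5000
Σ(xᵢ − x̄)² = 154.0000 ⇒ m₂ = 154.0000/8 = 19.25000
Σ(xᵢ − x̄)³ = -36.0000 ⇒ m₃ = -36.0000/8 = -4.50000
m₂^(3/2) = 19.25000^(1.5) = 84.45903
g₁ = m₃ / m₂^(3/2) = -4.50000 / 84.45903 ≈ -0.053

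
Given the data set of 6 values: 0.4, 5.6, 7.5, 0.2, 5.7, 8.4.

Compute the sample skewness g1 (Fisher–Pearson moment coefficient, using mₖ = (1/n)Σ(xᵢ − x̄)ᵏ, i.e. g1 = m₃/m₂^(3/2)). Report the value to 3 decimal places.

-0.420

x̄ = (0.4 + 5.6 + 7.5 + 0.2 + 5.7 + 8.4) / 6 = 4.6333
deviations (xᵢ − x̄): -4.2333, 0.9667, 2.8667, -4.4333, 1.0667, 3.7667
Σ(xᵢ − x̄)² = 62.0533 ⇒ m₂ = 62.0533/6 = 10.34222
Σ(xᵢ − x̄)³ = -83.8856 ⇒ m₃ = -83.8856/6 = -13.98093
m₂^(3/2) = 10.34222^(1.5) = 33.25989
g1 = m₃ / m₂^(3/2) = -13.98093 / 33.25989 ≈ -0.420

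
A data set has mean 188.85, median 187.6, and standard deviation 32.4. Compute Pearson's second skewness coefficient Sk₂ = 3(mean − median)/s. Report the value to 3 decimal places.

Sk₂ = 3(188.85 − 187.6) / 32.4 = 3 × 1.2500 / 32.4
    = 3.7500 / 32.4 ≈ 0.116

0.116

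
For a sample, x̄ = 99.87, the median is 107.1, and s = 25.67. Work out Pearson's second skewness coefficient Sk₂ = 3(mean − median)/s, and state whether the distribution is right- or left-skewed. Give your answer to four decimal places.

Sk₂ = 3(99.87 − 107.1) / 25.67 = 3 × -7.2300 / 25.67
    = -21.6900 / 25.67 ≈ -0.8450
Sk₂ < 0 ⇒ mean < median ⇒ left-skewed (negative skew).

-0.8450, left-skewed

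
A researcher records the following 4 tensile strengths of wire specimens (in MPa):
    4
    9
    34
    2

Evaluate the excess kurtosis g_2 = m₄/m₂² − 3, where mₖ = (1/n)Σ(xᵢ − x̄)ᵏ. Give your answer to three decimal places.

-0.778

x̄ = 12.2500
Σ(xᵢ − x̄)² = 656.7500 ⇒ m₂ = 164.18750
Σ(xᵢ − x̄)⁴ = 239570.3281 ⇒ m₄ = 59892.58203
m₂² = 26957.53516
g_2 = m₄/m₂² − 3 = 2.22174 − 3 ≈ -0.778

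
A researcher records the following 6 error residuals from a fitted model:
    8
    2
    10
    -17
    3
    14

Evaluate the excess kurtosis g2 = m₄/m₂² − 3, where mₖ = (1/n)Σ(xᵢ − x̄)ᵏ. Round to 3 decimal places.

x̄ = 3.3333
Σ(xᵢ − x̄)² = 595.3333 ⇒ m₂ = 99.22222
Σ(xᵢ − x̄)⁴ = 186334.4444 ⇒ m₄ = 31055.74074
m₂² = 9845.04938
g2 = m₄/m₂² − 3 = 3.15445 − 3 ≈ 0.154

0.154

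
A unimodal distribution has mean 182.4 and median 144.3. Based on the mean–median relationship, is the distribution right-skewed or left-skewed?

mean − median = 182.4 − 144.3 = 38.1
mean > median ⇒ the longer tail is on the right ⇒ right-skewed (positively skewed).

right-skewed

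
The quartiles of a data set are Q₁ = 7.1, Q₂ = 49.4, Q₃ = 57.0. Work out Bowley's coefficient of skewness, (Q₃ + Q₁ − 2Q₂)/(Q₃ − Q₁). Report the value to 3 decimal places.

-0.695

numerator: Q₃ + Q₁ − 2Q₂ = 57.0 + 7.1 − 2×49.4 = -34.7000
denominator: Q₃ − Q₁ = 57.0 − 7.1 = 49.9000
Bowley skewness = -34.7000 / 49.9000 ≈ -0.695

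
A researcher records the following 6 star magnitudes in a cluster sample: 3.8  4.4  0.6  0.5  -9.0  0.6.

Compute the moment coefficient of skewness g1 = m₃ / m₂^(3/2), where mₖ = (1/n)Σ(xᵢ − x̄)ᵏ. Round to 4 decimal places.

-1.2616

x̄ = (3.8 + 4.4 + 0.6 + 0.5 - 9.0 + 0.6) / 6 = 0.1500
deviations (xᵢ − x̄): 3.6500, 4.2500, 0.4500, 0.3500, -9.1500, 0.4500
Σ(xᵢ − x̄)² = 115.6350 ⇒ m₂ = 115.6350/6 = 19.27250
Σ(xᵢ − x̄)³ = -640.4430 ⇒ m₃ = -640.4430/6 = -106.74050
m₂^(3/2) = 19.27250^(1.5) = 84.60715
g1 = m₃ / m₂^(3/2) = -106.74050 / 84.60715 ≈ -1.2616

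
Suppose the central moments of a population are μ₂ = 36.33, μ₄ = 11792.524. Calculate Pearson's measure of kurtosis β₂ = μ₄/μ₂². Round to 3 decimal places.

μ₂² = 36.33² = 1319.86890
μ₄/μ₂² = 11792.524 / 1319.86890 = 8.93462
β₂ ≈ 8.935

8.935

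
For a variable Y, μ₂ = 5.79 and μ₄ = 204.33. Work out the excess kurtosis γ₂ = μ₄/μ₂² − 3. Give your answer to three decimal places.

μ₂² = 5.79² = 33.52410
μ₄/μ₂² = 204.33 / 33.52410 = 6.09502
γ₂ = 6.09502 − 3 ≈ 3.095

3.095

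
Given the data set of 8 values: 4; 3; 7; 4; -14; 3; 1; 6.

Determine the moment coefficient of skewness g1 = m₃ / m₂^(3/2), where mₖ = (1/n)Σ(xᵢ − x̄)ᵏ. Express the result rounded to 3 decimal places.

-1.919

x̄ = (4 + 3 + 7 + 4 - 14 + 3 + 1 + 6) / 8 = 1.7500
deviations (xᵢ − x̄): 2.2500, 1.2500, 5.2500, 2.2500, -15.7500, 1.2500, -0.7500, 4.2500
Σ(xᵢ − x̄)² = 307.5000 ⇒ m₂ = 307.5000/8 = 38.43750
Σ(xᵢ − x̄)³ = -3659.2500 ⇒ m₃ = -3659.2500/8 = -457.40625
m₂^(3/2) = 38.43750^(1.5) = 238.30475
g1 = m₃ / m₂^(3/2) = -457.40625 / 238.30475 ≈ -1.919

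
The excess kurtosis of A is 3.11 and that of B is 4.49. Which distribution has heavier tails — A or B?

B

Higher excess kurtosis ⇒ heavier tails relative to the normal distribution.
3.11 vs 4.49: the larger is 4.49, so B has heavier tails.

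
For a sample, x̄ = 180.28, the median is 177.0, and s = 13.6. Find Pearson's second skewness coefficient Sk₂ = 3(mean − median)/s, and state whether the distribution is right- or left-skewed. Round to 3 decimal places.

0.724, right-skewed

Sk₂ = 3(180.28 − 177.0) / 13.6 = 3 × 3.2800 / 13.6
    = 9.8400 / 13.6 ≈ 0.724
Sk₂ > 0 ⇒ mean > median ⇒ right-skewed (positive skew).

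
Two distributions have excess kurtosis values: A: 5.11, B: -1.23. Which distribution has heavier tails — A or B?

Higher excess kurtosis ⇒ heavier tails relative to the normal distribution.
5.11 vs -1.23: the larger is 5.11, so A has heavier tails. (A is leptokurtic — heavier-than-normal tails; the other is platykurtic.)

A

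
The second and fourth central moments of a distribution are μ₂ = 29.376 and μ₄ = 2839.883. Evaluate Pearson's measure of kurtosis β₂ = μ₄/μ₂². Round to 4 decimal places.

μ₂² = 29.376² = 862.94938
μ₄/μ₂² = 2839.883 / 862.94938 = 3.29090
β₂ ≈ 3.2909

3.2909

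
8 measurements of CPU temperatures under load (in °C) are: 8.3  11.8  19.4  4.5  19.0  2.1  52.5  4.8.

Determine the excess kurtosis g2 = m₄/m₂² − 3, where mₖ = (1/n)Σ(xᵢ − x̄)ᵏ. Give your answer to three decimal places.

1.484

x̄ = 15.3000
Σ(xᵢ − x̄)² = 1876.7200 ⇒ m₂ = 234.59000
Σ(xᵢ − x̄)⁴ = 1974153.7300 ⇒ m₄ = 246769.21625
m₂² = 55032.46810
g2 = m₄/m₂² − 3 = 4.48407 − 3 ≈ 1.484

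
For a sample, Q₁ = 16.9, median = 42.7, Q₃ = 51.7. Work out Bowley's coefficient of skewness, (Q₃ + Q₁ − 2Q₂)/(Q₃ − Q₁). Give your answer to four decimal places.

numerator: Q₃ + Q₁ − 2Q₂ = 51.7 + 16.9 − 2×42.7 = -16.8000
denominator: Q₃ − Q₁ = 51.7 − 16.9 = 34.8000
Bowley skewness = -16.8000 / 34.8000 ≈ -0.4828

-0.4828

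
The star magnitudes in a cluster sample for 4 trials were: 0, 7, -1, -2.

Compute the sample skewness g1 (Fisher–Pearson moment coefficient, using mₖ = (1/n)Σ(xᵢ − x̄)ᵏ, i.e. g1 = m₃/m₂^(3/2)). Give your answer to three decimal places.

x̄ = (0 + 7 - 1 - 2) / 4 = 1.0000
deviations (xᵢ − x̄): -1.0000, 6.0000, -2.0000, -3.0000
Σ(xᵢ − x̄)² = 50.0000 ⇒ m₂ = 50.0000/4 = 12.50000
Σ(xᵢ − x̄)³ = 180.0000 ⇒ m₃ = 180.0000/4 = 45.00000
m₂^(3/2) = 12.50000^(1.5) = 44.19417
g1 = m₃ / m₂^(3/2) = 45.00000 / 44.19417 ≈ 1.018

1.018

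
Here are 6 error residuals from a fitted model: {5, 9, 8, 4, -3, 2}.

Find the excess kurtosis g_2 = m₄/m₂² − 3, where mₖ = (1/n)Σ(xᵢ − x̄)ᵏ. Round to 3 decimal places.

-0.717

x̄ = 4.1667
Σ(xᵢ − x̄)² = 94.8333 ⇒ m₂ = 15.80556
Σ(xᵢ − x̄)⁴ = 3422.1528 ⇒ m₄ = 570.35880
m₂² = 249.81559
g_2 = m₄/m₂² − 3 = 2.28312 − 3 ≈ -0.717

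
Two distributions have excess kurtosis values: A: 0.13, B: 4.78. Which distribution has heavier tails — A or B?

B

Higher excess kurtosis ⇒ heavier tails relative to the normal distribution.
0.13 vs 4.78: the larger is 4.78, so B has heavier tails.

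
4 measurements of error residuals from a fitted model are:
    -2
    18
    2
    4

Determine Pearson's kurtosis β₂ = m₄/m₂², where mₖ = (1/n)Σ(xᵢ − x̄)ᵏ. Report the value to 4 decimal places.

x̄ = 5.5000
Σ(xᵢ − x̄)² = 227.0000 ⇒ m₂ = 56.75000
Σ(xᵢ − x̄)⁴ = 27733.2500 ⇒ m₄ = 6933.31250
m₂² = 3220.56250
β₂ = m₄/m₂² = 6933.31250 / 3220.56250 ≈ 2.1528

2.1528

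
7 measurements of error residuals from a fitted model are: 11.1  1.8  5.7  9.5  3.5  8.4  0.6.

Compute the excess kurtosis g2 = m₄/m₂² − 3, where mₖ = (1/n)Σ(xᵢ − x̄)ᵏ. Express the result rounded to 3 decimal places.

x̄ = 5.8000
Σ(xᵢ − x̄)² = 96.8800 ⇒ m₂ = 13.84000
Σ(xᵢ − x̄)⁴ = 2037.3076 ⇒ m₄ = 291.04394
m₂² = 191.54560
g2 = m₄/m₂² − 3 = 1.51945 − 3 ≈ -1.481

-1.481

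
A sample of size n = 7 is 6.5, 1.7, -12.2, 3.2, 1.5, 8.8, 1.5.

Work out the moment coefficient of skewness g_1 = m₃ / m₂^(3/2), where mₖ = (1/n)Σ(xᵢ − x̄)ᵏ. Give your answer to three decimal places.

x̄ = (6.5 + 1.7 - 12.2 + 3.2 + 1.5 + 8.8 + 1.5) / 7 = 1.5714
deviations (xᵢ − x̄): 4.9286, 0.1286, -13.7714, 1.6286, -0.0714, 7.2286, -0.0714
Σ(xᵢ − x̄)² = 268.8743 ⇒ m₂ = 268.8743/7 = 38.41061
Σ(xᵢ − x̄)³ = -2110.0335 ⇒ m₃ = -2110.0335/7 = -301.43335
m₂^(3/2) = 38.41061^(1.5) = 238.05475
g_1 = m₃ / m₂^(3/2) = -301.43335 / 238.05475 ≈ -1.266

-1.266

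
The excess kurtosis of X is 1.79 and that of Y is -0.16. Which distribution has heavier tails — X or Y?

Higher excess kurtosis ⇒ heavier tails relative to the normal distribution.
1.79 vs -0.16: the larger is 1.79, so X has heavier tails. (X is leptokurtic — heavier-than-normal tails; the other is platykurtic.)

X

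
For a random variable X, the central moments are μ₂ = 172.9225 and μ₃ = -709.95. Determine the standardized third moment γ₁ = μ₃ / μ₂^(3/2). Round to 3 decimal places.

-0.312

σ = √μ₂ = √172.9225 = 13.15000
σ³ = μ₂^(3/2) = 2273.93088
γ₁ = μ₃/σ³ = -709.95 / 2273.93088 ≈ -0.312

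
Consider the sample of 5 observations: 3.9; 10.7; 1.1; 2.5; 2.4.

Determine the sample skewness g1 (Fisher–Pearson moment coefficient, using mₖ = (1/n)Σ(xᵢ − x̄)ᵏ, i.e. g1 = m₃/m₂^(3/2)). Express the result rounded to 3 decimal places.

1.254

x̄ = (3.9 + 10.7 + 1.1 + 2.5 + 2.4) / 5 = 4.1200
deviations (xᵢ − x̄): -0.2200, 6.5800, -3.0200, -1.6200, -1.7200
Σ(xᵢ − x̄)² = 58.0480 ⇒ m₂ = 58.0480/5 = 11.60960
Σ(xᵢ − x̄)³ = 247.9961 ⇒ m₃ = 247.9961/5 = 49.59922
m₂^(3/2) = 11.60960^(1.5) = 39.55723
g1 = m₃ / m₂^(3/2) = 49.59922 / 39.55723 ≈ 1.254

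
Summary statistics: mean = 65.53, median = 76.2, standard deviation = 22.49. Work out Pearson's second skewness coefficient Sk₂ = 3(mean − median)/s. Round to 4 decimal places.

-1.4233

Sk₂ = 3(65.53 − 76.2) / 22.49 = 3 × -10.6700 / 22.49
    = -32.0100 / 22.49 ≈ -1.4233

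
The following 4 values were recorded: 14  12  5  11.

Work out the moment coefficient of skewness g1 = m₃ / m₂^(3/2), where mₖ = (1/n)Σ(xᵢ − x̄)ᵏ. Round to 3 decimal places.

-0.795

x̄ = (14 + 12 + 5 + 11) / 4 = 10.5000
deviations (xᵢ − x̄): 3.5000, 1.5000, -5.5000, 0.5000
Σ(xᵢ − x̄)² = 45.0000 ⇒ m₂ = 45.0000/4 = 11.25000
Σ(xᵢ − x̄)³ = -120.0000 ⇒ m₃ = -120.0000/4 = -30.00000
m₂^(3/2) = 11.25000^(1.5) = 37.73365
g1 = m₃ / m₂^(3/2) = -30.00000 / 37.73365 ≈ -0.795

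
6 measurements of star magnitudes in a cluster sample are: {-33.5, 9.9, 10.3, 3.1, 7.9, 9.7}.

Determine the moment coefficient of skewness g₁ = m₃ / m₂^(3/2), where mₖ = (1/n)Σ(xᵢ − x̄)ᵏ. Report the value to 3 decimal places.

-1.698

x̄ = (-33.5 + 9.9 + 10.3 + 3.1 + 7.9 + 9.7) / 6 = 1.2333
deviations (xᵢ − x̄): -34.7333, 8.6667, 9.0667, 1.8667, 6.6667, 8.4667
Σ(xᵢ − x̄)² = 1483.3333 ⇒ m₂ = 1483.3333/6 = 247.22222
Σ(xᵢ − x̄)³ = -39596.4356 ⇒ m₃ = -39596.4356/6 = -6599.40593
m₂^(3/2) = 247.22222^(1.5) = 3887.14963
g₁ = m₃ / m₂^(3/2) = -6599.40593 / 3887.14963 ≈ -1.698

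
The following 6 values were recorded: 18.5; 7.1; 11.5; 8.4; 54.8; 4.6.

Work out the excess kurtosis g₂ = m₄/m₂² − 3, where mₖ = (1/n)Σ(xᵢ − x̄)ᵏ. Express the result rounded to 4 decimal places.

0.7378

x̄ = 17.4833
Σ(xᵢ − x̄)² = 1785.6683 ⇒ m₂ = 297.61139
Σ(xᵢ − x̄)⁴ = 1986413.2095 ⇒ m₄ = 331068.86826
m₂² = 88572.53880
g₂ = m₄/m₂² − 3 = 3.73783 − 3 ≈ 0.7378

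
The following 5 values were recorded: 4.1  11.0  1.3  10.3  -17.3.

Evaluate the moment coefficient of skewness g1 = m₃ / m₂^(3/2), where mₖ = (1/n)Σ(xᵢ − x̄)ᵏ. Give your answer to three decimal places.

-1.051

x̄ = (4.1 + 11.0 + 1.3 + 10.3 - 17.3) / 5 = 1.8800
deviations (xᵢ − x̄): 2.2200, 9.1200, -0.5800, 8.4200, -19.1800
Σ(xᵢ − x̄)² = 527.2080 ⇒ m₂ = 527.2080/5 = 105.44160
Σ(xᵢ − x̄)³ = -5689.5485 ⇒ m₃ = -5689.5485/5 = -1137.90970
m₂^(3/2) = 105.44160^(1.5) = 1082.72454
g1 = m₃ / m₂^(3/2) = -1137.90970 / 1082.72454 ≈ -1.051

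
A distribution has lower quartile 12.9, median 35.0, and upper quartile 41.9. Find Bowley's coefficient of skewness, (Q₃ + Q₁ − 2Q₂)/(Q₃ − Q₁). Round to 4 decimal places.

numerator: Q₃ + Q₁ − 2Q₂ = 41.9 + 12.9 − 2×35.0 = -15.2000
denominator: Q₃ − Q₁ = 41.9 − 12.9 = 29.0000
Bowley skewness = -15.2000 / 29.0000 ≈ -0.5241

-0.5241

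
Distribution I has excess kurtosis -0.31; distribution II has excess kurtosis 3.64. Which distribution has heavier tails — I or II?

II

Higher excess kurtosis ⇒ heavier tails relative to the normal distribution.
-0.31 vs 3.64: the larger is 3.64, so II has heavier tails. (II is leptokurtic — heavier-than-normal tails; the other is platykurtic.)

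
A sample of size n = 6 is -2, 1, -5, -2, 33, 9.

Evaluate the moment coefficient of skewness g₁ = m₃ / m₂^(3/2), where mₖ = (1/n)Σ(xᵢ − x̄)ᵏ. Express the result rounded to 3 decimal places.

1.389

x̄ = (-2 + 1 - 5 - 2 + 33 + 9) / 6 = 5.6667
deviations (xᵢ − x̄): -7.6667, -4.6667, -10.6667, -7.6667, 27.3333, 3.3333
Σ(xᵢ − x̄)² = 1011.3333 ⇒ m₂ = 1011.3333/6 = 168.55556
Σ(xᵢ − x̄)³ = 18241.5556 ⇒ m₃ = 18241.5556/6 = 3040.25926
m₂^(3/2) = 168.55556^(1.5) = 2188.33903
g₁ = m₃ / m₂^(3/2) = 3040.25926 / 2188.33903 ≈ 1.389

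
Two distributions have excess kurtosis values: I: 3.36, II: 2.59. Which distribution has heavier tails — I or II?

Higher excess kurtosis ⇒ heavier tails relative to the normal distribution.
3.36 vs 2.59: the larger is 3.36, so I has heavier tails.

I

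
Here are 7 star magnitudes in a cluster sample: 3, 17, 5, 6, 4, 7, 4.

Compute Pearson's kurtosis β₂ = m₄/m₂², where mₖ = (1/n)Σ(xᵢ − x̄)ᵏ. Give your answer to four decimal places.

x̄ = 6.5714
Σ(xᵢ − x̄)² = 137.7143 ⇒ m₂ = 19.67347
Σ(xᵢ − x̄)⁴ = 12084.0466 ⇒ m₄ = 1726.29238
m₂² = 387.04540
β₂ = m₄/m₂² = 1726.29238 / 387.04540 ≈ 4.4602

4.4602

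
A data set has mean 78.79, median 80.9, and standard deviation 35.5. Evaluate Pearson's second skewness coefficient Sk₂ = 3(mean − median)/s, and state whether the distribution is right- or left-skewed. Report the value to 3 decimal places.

Sk₂ = 3(78.79 − 80.9) / 35.5 = 3 × -2.1100 / 35.5
    = -6.3300 / 35.5 ≈ -0.178
Sk₂ < 0 ⇒ mean < median ⇒ left-skewed (negative skew).

-0.178, left-skewed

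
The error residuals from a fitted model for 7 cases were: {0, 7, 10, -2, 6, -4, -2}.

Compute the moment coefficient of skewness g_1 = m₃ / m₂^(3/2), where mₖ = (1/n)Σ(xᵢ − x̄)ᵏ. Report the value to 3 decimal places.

0.307

x̄ = (0 + 7 + 10 - 2 + 6 - 4 - 2) / 7 = 2.1429
deviations (xᵢ − x̄): -2.1429, 4.8571, 7.8571, -4.1429, 3.8571, -6.1429, -4.1429
Σ(xᵢ − x̄)² = 176.8571 ⇒ m₂ = 176.8571/7 = 25.26531
Σ(xᵢ − x̄)³ = 273.1837 ⇒ m₃ = 273.1837/7 = 39.02624
m₂^(3/2) = 25.26531^(1.5) = 126.99507
g_1 = m₃ / m₂^(3/2) = 39.02624 / 126.99507 ≈ 0.307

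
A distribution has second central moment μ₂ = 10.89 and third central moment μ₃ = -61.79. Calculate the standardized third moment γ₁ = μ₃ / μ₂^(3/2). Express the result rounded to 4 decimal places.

σ = √μ₂ = √10.89 = 3.30000
σ³ = μ₂^(3/2) = 35.93700
γ₁ = μ₃/σ³ = -61.79 / 35.93700 ≈ -1.7194

-1.7194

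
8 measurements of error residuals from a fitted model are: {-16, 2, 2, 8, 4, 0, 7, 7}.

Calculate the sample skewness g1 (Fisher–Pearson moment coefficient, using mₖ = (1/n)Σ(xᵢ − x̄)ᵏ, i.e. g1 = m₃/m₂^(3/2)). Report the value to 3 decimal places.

-1.675

x̄ = (-16 + 2 + 2 + 8 + 4 + 0 + 7 + 7) / 8 = 1.7500
deviations (xᵢ − x̄): -17.7500, 0.2500, 0.2500, 6.2500, 2.2500, -1.7500, 5.2500, 5.2500
Σ(xᵢ − x̄)² = 417.5000 ⇒ m₂ = 417.5000/8 = 52.18750
Σ(xᵢ − x̄)³ = -5052.7500 ⇒ m₃ = -5052.7500/8 = -631.59375
m₂^(3/2) = 52.18750^(1.5) = 377.00728
g1 = m₃ / m₂^(3/2) = -631.59375 / 377.00728 ≈ -1.675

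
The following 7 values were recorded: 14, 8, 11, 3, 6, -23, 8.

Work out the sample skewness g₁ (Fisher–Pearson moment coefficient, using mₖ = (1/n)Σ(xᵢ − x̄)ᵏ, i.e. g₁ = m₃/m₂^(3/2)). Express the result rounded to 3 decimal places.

-1.703

x̄ = (14 + 8 + 11 + 3 + 6 - 23 + 8) / 7 = 3.8571
deviations (xᵢ − x̄): 10.1429, 4.1429, 7.1429, -0.8571, 2.1429, -26.8571, 4.1429
Σ(xᵢ − x̄)² = 914.8571 ⇒ m₂ = 914.8571/7 = 130.69388
Σ(xᵢ − x̄)³ = -17812.8980 ⇒ m₃ = -17812.8980/7 = -2544.69971
m₂^(3/2) = 130.69388^(1.5) = 1494.11101
g₁ = m₃ / m₂^(3/2) = -2544.69971 / 1494.11101 ≈ -1.703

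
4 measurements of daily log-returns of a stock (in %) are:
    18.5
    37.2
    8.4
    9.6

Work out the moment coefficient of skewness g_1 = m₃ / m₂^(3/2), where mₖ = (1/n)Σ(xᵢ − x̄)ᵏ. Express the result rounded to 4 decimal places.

0.8050

x̄ = (18.5 + 37.2 + 8.4 + 9.6) / 4 = 18.4250
deviations (xᵢ − x̄): 0.0750, 18.7750, -10.0250, -8.8250
Σ(xᵢ − x̄)² = 530.8875 ⇒ m₂ = 530.8875/4 = 132.72188
Σ(xᵢ − x̄)³ = 4923.3844 ⇒ m₃ = 4923.3844/4 = 1230.84609
m₂^(3/2) = 132.72188^(1.5) = 1529.02210
g_1 = m₃ / m₂^(3/2) = 1230.84609 / 1529.02210 ≈ 0.8050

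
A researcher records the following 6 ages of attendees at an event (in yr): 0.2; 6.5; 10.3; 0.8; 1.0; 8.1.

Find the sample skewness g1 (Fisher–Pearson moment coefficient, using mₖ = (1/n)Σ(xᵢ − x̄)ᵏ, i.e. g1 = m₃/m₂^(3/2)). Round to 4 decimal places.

x̄ = (0.2 + 6.5 + 10.3 + 0.8 + 1.0 + 8.1) / 6 = 4.4833
deviations (xᵢ − x̄): -4.2833, 2.0167, 5.8167, -3.6833, -3.4833, 3.6167
Σ(xᵢ − x̄)² = 95.0283 ⇒ m₂ = 95.0283/6 = 15.83806
Σ(xᵢ − x̄)³ = 81.4844 ⇒ m₃ = 81.4844/6 = 13.58074
m₂^(3/2) = 15.83806^(1.5) = 63.03080
g1 = m₃ / m₂^(3/2) = 13.58074 / 63.03080 ≈ 0.2155

0.2155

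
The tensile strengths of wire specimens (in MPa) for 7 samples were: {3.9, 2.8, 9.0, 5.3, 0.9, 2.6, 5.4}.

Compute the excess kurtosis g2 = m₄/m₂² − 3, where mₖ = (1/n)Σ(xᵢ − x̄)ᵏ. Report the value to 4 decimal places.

x̄ = 4.2714
Σ(xᵢ − x̄)² = 41.1543 ⇒ m₂ = 5.87918
Σ(xᵢ − x̄)⁴ = 644.3931 ⇒ m₄ = 92.05615
m₂² = 34.56480
g2 = m₄/m₂² − 3 = 2.66329 − 3 ≈ -0.3367

-0.3367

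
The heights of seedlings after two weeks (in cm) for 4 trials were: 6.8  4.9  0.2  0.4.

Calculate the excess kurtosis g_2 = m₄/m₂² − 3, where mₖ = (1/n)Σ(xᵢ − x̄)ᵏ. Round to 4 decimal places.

x̄ = 3.0750
Σ(xᵢ − x̄)² = 32.6275 ⇒ m₂ = 8.15688
Σ(xᵢ − x̄)⁴ = 323.1496 ⇒ m₄ = 80.78739
m₂² = 66.53461
g_2 = m₄/m₂² − 3 = 1.21422 − 3 ≈ -1.7858

-1.7858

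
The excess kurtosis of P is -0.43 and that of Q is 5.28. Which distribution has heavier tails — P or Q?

Q

Higher excess kurtosis ⇒ heavier tails relative to the normal distribution.
-0.43 vs 5.28: the larger is 5.28, so Q has heavier tails. (Q is leptokurtic — heavier-than-normal tails; the other is platykurtic.)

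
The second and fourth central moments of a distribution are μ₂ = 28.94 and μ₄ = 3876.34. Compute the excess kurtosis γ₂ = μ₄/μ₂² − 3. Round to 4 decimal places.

1.6283

μ₂² = 28.94² = 837.52360
μ₄/μ₂² = 3876.34 / 837.52360 = 4.62834
γ₂ = 4.62834 − 3 ≈ 1.6283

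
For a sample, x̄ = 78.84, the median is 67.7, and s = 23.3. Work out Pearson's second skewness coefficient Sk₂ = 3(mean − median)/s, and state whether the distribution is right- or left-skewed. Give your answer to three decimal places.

1.434, right-skewed

Sk₂ = 3(78.84 − 67.7) / 23.3 = 3 × 11.1400 / 23.3
    = 33.4200 / 23.3 ≈ 1.434
Sk₂ > 0 ⇒ mean > median ⇒ right-skewed (positive skew).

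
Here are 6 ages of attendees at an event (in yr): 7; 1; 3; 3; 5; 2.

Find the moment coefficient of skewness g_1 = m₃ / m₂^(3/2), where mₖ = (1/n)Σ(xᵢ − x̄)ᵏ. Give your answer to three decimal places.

x̄ = (7 + 1 + 3 + 3 + 5 + 2) / 6 = 3.5000
deviations (xᵢ − x̄): 3.5000, -2.5000, -0.5000, -0.5000, 1.5000, -1.5000
Σ(xᵢ − x̄)² = 23.5000 ⇒ m₂ = 23.5000/6 = 3.91667
Σ(xᵢ − x̄)³ = 27.0000 ⇒ m₃ = 27.0000/6 = 4.50000
m₂^(3/2) = 3.91667^(1.5) = 7.75131
g_1 = m₃ / m₂^(3/2) = 4.50000 / 7.75131 ≈ 0.581

0.581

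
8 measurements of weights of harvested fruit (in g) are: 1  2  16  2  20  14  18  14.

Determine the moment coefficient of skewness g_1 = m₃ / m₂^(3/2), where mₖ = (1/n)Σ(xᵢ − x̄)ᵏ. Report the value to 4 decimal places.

-0.3256

x̄ = (1 + 2 + 16 + 2 + 20 + 14 + 18 + 14) / 8 = 10.8750
deviations (xᵢ − x̄): -9.8750, -8.8750, 5.1250, -8.8750, 9.1250, 3.1250, 7.1250, 3.1250
Σ(xᵢ − x̄)² = 434.8750 ⇒ m₂ = 434.8750/8 = 54.35938
Σ(xᵢ − x̄)³ = -1043.9063 ⇒ m₃ = -1043.9063/8 = -130.48828
m₂^(3/2) = 54.35938^(1.5) = 400.78521
g_1 = m₃ / m₂^(3/2) = -130.48828 / 400.78521 ≈ -0.3256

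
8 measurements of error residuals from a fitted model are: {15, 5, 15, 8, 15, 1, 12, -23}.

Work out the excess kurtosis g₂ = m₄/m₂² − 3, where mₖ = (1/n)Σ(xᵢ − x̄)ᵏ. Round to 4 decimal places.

x̄ = 6.0000
Σ(xᵢ − x̄)² = 1150.0000 ⇒ m₂ = 143.75000
Σ(xᵢ − x̄)⁴ = 728902.0000 ⇒ m₄ = 91112.75000
m₂² = 20664.06250
g₂ = m₄/m₂² − 3 = 4.40924 − 3 ≈ 1.4092

1.4092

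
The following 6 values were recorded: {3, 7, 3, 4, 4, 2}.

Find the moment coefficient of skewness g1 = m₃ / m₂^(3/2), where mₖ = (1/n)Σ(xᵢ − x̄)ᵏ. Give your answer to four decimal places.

x̄ = (3 + 7 + 3 + 4 + 4 + 2) / 6 = 3.8333
deviations (xᵢ − x̄): -0.8333, 3.1667, -0.8333, 0.1667, 0.1667, -1.8333
Σ(xᵢ − x̄)² = 14.8333 ⇒ m₂ = 14.8333/6 = 2.47222
Σ(xᵢ − x̄)³ = 24.4444 ⇒ m₃ = 24.4444/6 = 4.07407
m₂^(3/2) = 2.47222^(1.5) = 3.88715
g1 = m₃ / m₂^(3/2) = 4.07407 / 3.88715 ≈ 1.0481

1.0481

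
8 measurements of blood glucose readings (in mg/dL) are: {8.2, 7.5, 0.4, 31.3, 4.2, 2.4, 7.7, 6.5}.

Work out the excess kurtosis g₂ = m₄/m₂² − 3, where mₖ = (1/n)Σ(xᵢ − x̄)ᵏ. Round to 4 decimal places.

2.2611

x̄ = 8.5250
Σ(xᵢ − x̄)² = 646.8750 ⇒ m₂ = 80.85938
Σ(xᵢ − x̄)⁴ = 275184.1170 ⇒ m₄ = 34398.01462
m₂² = 6538.23853
g₂ = m₄/m₂² − 3 = 5.26105 − 3 ≈ 2.2611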